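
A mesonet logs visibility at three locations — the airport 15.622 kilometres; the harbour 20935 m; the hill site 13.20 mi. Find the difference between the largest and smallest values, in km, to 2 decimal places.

the harbour: 20935 m = 20.9350 km.
the hill site: 13.20 SM = 21.2433 km.
Spread: 21.2433 − 15.6220 = 5.62 km.

5.62 km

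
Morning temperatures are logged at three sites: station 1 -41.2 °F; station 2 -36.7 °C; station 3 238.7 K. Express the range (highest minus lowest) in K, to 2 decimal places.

6.22 K

station 1: -41.2 °F = -40.667 °C.
station 3: 238.7 K = -34.450 °C.
Spread: (-34.450) − (-40.667) = 6.217 °C.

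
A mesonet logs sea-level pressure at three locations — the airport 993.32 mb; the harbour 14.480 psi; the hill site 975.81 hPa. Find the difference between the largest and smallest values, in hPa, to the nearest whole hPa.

the airport: 993.32 mb = 993.32 hPa.
the harbour: 14.480 psi = 998.36 hPa.
Spread: 998.36 − 975.81 = 23 hPa.

23 hPa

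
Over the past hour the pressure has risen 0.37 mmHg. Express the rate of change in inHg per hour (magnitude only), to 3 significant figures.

0.37 mmHg / 1 h × 0.0393701 inHg/mmHg = 0.0146 inHg/h.

0.0146 inHg per hour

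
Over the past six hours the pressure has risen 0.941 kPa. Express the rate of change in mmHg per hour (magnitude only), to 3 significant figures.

0.941 kPa / 6 h × 7.50062 mmHg/kPa = 1.18 mmHg/h.

1.18 mmHg per hour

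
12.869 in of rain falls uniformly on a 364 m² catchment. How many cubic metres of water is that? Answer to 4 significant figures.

119.0 cubic metres

Depth: 12.869 in × 25.4 = 326.8726 mm.
1 mm over 1 m² is 1 L, so volume = 326.8726 × 364 = 118981.63 L = 119.0 m³.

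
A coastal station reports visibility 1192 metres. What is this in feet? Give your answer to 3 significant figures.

1 m = 3.28084 ft, so 1192 × 3.28084 = 3910 ft.

3910 ft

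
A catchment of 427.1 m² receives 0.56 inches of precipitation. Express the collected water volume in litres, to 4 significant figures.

Depth: 0.56 in × 25.4 = 14.224 mm.
1 mm over 1 m² is 1 L, so volume = 14.224 × 427.1 = 6075.0704 L ≈ 6075 L.

6075 litres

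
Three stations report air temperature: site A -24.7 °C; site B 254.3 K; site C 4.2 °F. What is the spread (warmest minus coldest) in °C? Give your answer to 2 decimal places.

site B: 254.3 K = -18.850 °C.
site C: 4.2 °F = -15.444 °C.
Spread: (-15.444) − (-24.700) = 9.256 °C.

9.26 °C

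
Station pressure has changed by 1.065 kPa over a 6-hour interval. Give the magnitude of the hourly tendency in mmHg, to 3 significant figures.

1.33 mmHg per hour

1.065 kPa / 6 h × 7.50062 mmHg/kPa = 1.33 mmHg/h.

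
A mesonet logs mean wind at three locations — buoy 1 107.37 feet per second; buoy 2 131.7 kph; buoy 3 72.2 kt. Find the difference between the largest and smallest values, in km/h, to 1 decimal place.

buoy 1: 107.37 ft/s = 117.815 km/h.
buoy 3: 72.2 kt = 133.714 km/h.
Spread: 133.714 − 117.815 = 15.9 km/h.

15.9 km/h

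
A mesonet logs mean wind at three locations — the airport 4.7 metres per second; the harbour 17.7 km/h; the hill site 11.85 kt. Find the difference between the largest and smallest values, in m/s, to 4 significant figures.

the harbour: 17.7 km/h = 4.91667 m/s.
the hill site: 11.85 kt = 6.09617 m/s.
Spread: 6.09617 − 4.70000 = 1.396 m/s.

1.396 m/s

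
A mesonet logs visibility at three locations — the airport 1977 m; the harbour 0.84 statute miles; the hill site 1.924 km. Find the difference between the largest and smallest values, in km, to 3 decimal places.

the airport: 1977 m = 1.97700 km.
the harbour: 0.84 SM = 1.35185 km.
Spread: 1.97700 − 1.35185 = 0.625 km.

0.625 km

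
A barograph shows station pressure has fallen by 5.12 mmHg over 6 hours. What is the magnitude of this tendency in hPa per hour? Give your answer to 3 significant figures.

1.14 hPa per hour

5.12 mmHg / 6 h × 1.33322 hPa/mmHg = 1.14 hPa/h.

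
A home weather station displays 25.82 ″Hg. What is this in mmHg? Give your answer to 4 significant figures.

655.8 mmHg

1 inHg = 25.4 mmHg, so 25.82 × 25.4 = 655.8 mmHg.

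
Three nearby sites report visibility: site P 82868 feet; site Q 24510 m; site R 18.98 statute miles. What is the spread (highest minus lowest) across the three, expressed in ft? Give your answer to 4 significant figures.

19800 ft

site Q: 24510 m = 80413.39 ft.
site R: 18.98 SM = 100214.40 ft.
Spread: 100214.40 − 80413.39 = 19800 ft.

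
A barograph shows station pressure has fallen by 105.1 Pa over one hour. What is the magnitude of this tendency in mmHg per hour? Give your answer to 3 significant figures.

0.788 mmHg per hour

105.1 Pa / 1 h × 0.00750062 mmHg/Pa = 0.788 mmHg/h.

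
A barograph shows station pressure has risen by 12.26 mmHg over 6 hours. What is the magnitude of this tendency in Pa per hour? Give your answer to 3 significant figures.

272 Pa per hour

12.26 mmHg / 6 h × 133.322 Pa/mmHg = 272 Pa/h.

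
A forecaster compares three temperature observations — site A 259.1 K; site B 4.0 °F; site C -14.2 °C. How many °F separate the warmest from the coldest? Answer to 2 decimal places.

2.71 °F

site A: 259.1 K = -14.050 °C.
site B: 4.0 °F = -15.556 °C.
Spread: (-14.050) − (-15.556) = 1.506 °C = 2.71 °F.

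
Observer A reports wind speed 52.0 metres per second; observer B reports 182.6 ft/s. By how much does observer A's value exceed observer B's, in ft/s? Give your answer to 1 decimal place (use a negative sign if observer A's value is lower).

-12.0 ft/s

observer A: 52.0 m/s = 170.604 ft/s.
Difference: 170.604 − 182.600 = -12.0 ft/s.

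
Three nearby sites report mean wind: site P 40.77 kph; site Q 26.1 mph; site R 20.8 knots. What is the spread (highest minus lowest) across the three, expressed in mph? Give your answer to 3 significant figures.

site P: 40.77 km/h = 25.3333 mph.
site R: 20.8 kt = 23.9362 mph.
Spread: 26.1000 − 23.9362 = 2.16 mph.

2.16 mph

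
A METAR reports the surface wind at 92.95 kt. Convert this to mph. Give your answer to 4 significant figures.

107.0 mph

1 kt = 1.15078 mph, so 92.95 × 1.15078 = 107.0 mph.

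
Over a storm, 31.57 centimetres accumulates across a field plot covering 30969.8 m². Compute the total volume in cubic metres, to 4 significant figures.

9777 cubic metres

Depth: 31.57 cm × 10 = 315.7 mm.
1 mm over 1 m² is 1 L, so volume = 315.7 × 30969.8 = 9777165.9 L = 9777 m³.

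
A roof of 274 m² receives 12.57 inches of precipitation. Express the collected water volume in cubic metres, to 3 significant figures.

87.5 cubic metres

Depth: 12.57 in × 25.4 = 319.278 mm.
1 mm over 1 m² is 1 L, so volume = 319.278 × 274 = 87482.172 L = 87.5 m³.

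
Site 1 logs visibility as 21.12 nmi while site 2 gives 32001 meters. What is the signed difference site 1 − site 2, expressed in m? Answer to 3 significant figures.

7110 m

site 1: 21.12 nmi = 39114.24 m.
Difference: 39114.24 − 32001.00 = 7110 m.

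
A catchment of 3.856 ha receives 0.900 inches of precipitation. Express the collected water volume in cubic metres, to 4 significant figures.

Depth: 0.900 in × 25.4 = 22.86 mm.
Area: 3.856 ha = 38560 m².
1 mm over 1 m² is 1 L, so volume = 22.86 × 38560 = 881481.6 L = 881.5 m³.

881.5 cubic metres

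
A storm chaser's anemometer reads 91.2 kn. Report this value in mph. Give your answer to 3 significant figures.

1 kt = 1.15078 mph, so 91.2 × 1.15078 = 105 mph.

105 mph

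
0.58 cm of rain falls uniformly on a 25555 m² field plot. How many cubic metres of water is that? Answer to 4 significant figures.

Depth: 0.58 cm × 10 = 5.8 mm.
1 mm over 1 m² is 1 L, so volume = 5.8 × 25555 = 148219 L = 148.2 m³.

148.2 cubic metres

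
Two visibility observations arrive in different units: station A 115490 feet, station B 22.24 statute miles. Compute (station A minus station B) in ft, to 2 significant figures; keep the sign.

-1900 ft

station B: 22.24 SM = 117427.20 ft.
Difference: 115490.00 − 117427.20 = -1900 ft.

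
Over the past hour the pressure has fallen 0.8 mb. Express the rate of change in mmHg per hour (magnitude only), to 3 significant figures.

0.600 mmHg per hour

0.8 mb / 1 h × 0.750062 mmHg/mb = 0.600 mmHg/h.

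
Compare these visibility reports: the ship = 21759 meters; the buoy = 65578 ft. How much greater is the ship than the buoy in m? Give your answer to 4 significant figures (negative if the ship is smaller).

1771 m

the buoy: 65578 ft = 19988.17 m.
Difference: 21759.00 − 19988.17 = 1771 m.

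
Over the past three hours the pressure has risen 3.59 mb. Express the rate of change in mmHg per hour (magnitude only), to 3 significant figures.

3.59 mb / 3 h × 0.750062 mmHg/mb = 0.898 mmHg/h.

0.898 mmHg per hour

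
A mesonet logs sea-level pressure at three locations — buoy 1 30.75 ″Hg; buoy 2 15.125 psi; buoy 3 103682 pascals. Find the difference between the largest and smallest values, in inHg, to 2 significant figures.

buoy 2: 15.125 psi = 30.7948 inHg.
buoy 3: 103682 Pa = 30.6173 inHg.
Spread: 30.7948 − 30.6173 = 0.18 inHg.

0.18 inHg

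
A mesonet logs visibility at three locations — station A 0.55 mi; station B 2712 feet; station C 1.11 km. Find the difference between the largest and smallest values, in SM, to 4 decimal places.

0.1761 SM

station B: 2712 ft = 0.513636 SM.
station C: 1.11 km = 0.689722 SM.
Spread: 0.689722 − 0.513636 = 0.1761 SM.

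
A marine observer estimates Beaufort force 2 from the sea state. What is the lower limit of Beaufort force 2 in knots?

4 kt

Beaufort 2 (light breeze) spans 4–6 knots.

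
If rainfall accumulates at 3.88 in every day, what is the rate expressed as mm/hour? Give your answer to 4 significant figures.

4.106 mm/hour

3.88 in/day × 25.4 mm/in × 0.0416667 day/hour = 4.106 mm/hour.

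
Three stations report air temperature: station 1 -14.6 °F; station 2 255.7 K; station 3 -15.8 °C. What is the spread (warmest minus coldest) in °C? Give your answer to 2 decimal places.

station 1: -14.6 °F = -25.889 °C.
station 2: 255.7 K = -17.450 °C.
Spread: (-15.800) − (-25.889) = 10.089 °C.

10.09 °C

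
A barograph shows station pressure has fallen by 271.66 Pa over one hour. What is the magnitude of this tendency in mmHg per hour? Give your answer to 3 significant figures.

2.04 mmHg per hour

271.66 Pa / 1 h × 0.00750062 mmHg/Pa = 2.04 mmHg/h.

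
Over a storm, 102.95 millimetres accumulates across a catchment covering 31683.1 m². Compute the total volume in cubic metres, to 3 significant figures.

3260 cubic metres

1 mm over 1 m² is 1 L, so volume = 102.95 × 31683.1 = 3261775.1 L = 3260 m³.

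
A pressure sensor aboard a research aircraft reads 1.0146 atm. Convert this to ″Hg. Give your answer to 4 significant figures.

30.36 inHg

1 atm = 29.9213 inHg, so 1.0146 × 29.9213 = 30.36 inHg.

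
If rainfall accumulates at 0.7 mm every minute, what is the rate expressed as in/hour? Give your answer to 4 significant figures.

1.654 in/hour

0.7 mm/minute × 0.0393701 in/mm × 60 minute/hour = 1.654 in/hour.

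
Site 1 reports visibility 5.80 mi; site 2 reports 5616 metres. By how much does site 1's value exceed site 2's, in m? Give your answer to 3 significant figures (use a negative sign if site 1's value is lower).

3720 m

site 1: 5.80 SM = 9334.20 m.
Difference: 9334.20 − 5616.00 = 3720 m.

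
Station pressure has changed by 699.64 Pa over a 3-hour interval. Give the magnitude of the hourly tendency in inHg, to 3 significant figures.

0.0689 inHg per hour

699.64 Pa / 3 h × 0.0002953 inHg/Pa = 0.0689 inHg/h.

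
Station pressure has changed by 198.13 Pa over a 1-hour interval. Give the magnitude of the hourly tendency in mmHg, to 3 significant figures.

1.49 mmHg per hour

198.13 Pa / 1 h × 0.00750062 mmHg/Pa = 1.49 mmHg/h.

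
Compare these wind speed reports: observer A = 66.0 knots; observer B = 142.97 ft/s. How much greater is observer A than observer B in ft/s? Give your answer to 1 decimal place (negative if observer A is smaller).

observer A: 66.0 kt = 111.395 ft/s.
Difference: 111.395 − 142.970 = -31.6 ft/s.

-31.6 ft/s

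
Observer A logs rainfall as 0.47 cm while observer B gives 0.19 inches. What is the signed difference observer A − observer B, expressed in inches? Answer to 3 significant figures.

-0.00496 in

observer A: 0.47 cm = 0.1850394 in.
Difference: 0.1850394 − 0.1900000 = -0.00496 in.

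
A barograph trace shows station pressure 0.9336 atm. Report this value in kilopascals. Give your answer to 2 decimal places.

1 atm = 101.325 kPa, so 0.9336 × 101.325 = 94.60 kPa.

94.60 kPa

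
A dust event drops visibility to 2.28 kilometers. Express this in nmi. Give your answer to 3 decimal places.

1 km = 0.539957 nmi, so 2.28 × 0.539957 = 1.231 nmi.

1.231 nmi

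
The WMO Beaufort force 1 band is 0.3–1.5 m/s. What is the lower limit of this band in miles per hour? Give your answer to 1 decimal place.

0.7 mph

0.3–1.5 m/s × 2.237 = 0.7–3.4 mph.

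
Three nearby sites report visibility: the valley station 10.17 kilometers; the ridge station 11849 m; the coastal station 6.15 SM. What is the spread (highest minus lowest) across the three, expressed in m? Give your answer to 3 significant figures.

1950 m

the valley station: 10.17 km = 10170.00 m.
the coastal station: 6.15 SM = 9897.47 m.
Spread: 11849.00 − 9897.47 = 1950 m.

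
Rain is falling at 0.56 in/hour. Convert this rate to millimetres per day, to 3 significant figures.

0.56 in/hour × 25.4 mm/in × 24 hour/day = 341 mm/day.

341 mm/day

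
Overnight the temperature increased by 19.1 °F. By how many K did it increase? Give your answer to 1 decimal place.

10.6 K

For a temperature change the 32° offset cancels: ΔK = 19.1 × 0.5556 = 10.6 K.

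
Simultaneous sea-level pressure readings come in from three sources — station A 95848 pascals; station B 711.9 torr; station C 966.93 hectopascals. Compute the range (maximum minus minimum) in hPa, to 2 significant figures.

station A: 95848 Pa = 958.48 hPa.
station B: 711.9 mmHg = 949.12 hPa.
Spread: 966.93 − 949.12 = 18 hPa.

18 hPa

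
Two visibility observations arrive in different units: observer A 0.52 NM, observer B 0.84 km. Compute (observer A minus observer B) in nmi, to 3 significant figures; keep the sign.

0.0664 nmi

observer B: 0.84 km = 0.453564 nmi.
Difference: 0.520000 − 0.453564 = 0.0664 nmi.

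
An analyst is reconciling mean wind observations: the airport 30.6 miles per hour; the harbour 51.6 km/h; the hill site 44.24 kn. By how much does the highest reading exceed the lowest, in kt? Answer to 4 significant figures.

17.65 kt

the airport: 30.6 mph = 26.5907 kt.
the harbour: 51.6 km/h = 27.8618 kt.
Spread: 44.2400 − 26.5907 = 17.65 kt.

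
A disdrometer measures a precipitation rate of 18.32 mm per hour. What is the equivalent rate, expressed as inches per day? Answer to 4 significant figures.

18.32 mm/hour × 0.0393701 in/mm × 24 hour/day = 17.31 in/day.

17.31 in/day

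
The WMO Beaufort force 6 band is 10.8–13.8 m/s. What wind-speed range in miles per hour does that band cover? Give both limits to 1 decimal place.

24.2 to 30.9 mph

10.8–13.8 m/s × 2.237 = 24.2–30.9 mph.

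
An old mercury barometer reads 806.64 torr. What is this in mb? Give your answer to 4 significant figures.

1075 mb

1 mmHg = 1.33322 mb, so 806.64 × 1.33322 = 1075 mb.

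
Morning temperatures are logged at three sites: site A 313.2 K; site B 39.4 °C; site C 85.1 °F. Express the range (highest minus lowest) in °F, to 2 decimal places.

18.99 °F

site A: 313.2 K = 40.050 °C.
site C: 85.1 °F = 29.500 °C.
Spread: 40.050 − 29.500 = 10.550 °C = 18.99 °F.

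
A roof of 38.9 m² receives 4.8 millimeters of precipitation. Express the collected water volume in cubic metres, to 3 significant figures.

0.187 cubic metres

1 mm over 1 m² is 1 L, so volume = 4.8 × 38.9 = 186.72 L = 0.187 m³.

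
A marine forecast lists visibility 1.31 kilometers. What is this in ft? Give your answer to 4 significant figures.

1 km = 3280.84 ft, so 1.31 × 3280.84 = 4298 ft.

4298 ft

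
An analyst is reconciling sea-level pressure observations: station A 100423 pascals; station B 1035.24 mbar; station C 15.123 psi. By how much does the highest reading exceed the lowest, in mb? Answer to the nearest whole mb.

station A: 100423 Pa = 1004.23 mb.
station C: 15.123 psi = 1042.69 mb.
Spread: 1042.69 − 1004.23 = 38 mb.

38 mb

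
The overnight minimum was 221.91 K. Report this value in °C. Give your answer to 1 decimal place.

°C = 221.91 − 273.15 = -51.2 °C.

-51.2 °C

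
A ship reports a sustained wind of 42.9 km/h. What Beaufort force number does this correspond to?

42.9 km/h = 11.9 m/s, which is Beaufort 6 (strong breeze, 10.8–13.8 m/s).

Beaufort force 6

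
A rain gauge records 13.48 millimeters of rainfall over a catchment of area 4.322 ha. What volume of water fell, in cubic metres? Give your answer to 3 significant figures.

583 cubic metres

Area: 4.322 ha = 43220 m².
1 mm over 1 m² is 1 L, so volume = 13.48 × 43220 = 582605.6 L = 583 m³.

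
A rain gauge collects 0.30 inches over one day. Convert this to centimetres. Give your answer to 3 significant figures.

1 in = 2.54 cm, so 0.30 × 2.54 = 0.762 cm.

0.762 cm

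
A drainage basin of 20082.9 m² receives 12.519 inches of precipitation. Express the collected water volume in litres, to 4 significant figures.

6386000 litres

Depth: 12.519 in × 25.4 = 317.9826 mm.
1 mm over 1 m² is 1 L, so volume = 317.9826 × 20082.9 = 6386012.8 L ≈ 6386000 L.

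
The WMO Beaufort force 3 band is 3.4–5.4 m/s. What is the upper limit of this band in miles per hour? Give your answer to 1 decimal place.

12.1 mph

3.4–5.4 m/s × 2.237 = 7.6–12.1 mph.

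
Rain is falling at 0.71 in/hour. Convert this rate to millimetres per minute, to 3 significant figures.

0.71 in/hour × 25.4 mm/in × 0.0166667 hour/minute = 0.301 mm/minute.

0.301 mm/minute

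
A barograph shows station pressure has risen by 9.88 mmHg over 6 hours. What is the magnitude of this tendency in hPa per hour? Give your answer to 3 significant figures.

2.20 hPa per hour

9.88 mmHg / 6 h × 1.33322 hPa/mmHg = 2.20 hPa/h.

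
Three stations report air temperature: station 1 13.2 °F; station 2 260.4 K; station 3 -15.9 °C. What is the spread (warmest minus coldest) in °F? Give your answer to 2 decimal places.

station 1: 13.2 °F = -10.444 °C.
station 2: 260.4 K = -12.750 °C.
Spread: (-10.444) − (-15.900) = 5.456 °C = 9.82 °F.

9.82 °F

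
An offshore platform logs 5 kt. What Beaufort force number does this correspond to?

Beaufort force 2

5 kt lies in the Beaufort 2 band (light breeze, 4–6 kt).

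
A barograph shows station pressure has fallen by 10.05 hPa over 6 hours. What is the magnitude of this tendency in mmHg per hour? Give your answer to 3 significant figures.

1.26 mmHg per hour

10.05 hPa / 6 h × 0.750062 mmHg/hPa = 1.26 mmHg/h.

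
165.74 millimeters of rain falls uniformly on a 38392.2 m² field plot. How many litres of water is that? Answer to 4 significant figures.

6363000 litres

1 mm over 1 m² is 1 L, so volume = 165.74 × 38392.2 = 6363123.2 L ≈ 6363000 L.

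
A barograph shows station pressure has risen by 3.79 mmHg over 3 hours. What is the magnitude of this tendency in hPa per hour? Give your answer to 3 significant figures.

3.79 mmHg / 3 h × 1.33322 hPa/mmHg = 1.68 hPa/h.

1.68 hPa per hour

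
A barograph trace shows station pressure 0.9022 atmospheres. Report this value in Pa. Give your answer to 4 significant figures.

91420 Pa

1 atm = 101325 Pa, so 0.9022 × 101325 = 91420 Pa.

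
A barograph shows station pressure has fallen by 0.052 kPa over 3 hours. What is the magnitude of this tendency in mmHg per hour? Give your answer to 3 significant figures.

0.130 mmHg per hour

0.052 kPa / 3 h × 7.50062 mmHg/kPa = 0.130 mmHg/h.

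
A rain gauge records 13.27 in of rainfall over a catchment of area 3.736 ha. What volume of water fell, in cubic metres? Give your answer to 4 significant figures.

Depth: 13.27 in × 25.4 = 337.058 mm.
Area: 3.736 ha = 37360 m².
1 mm over 1 m² is 1 L, so volume = 337.058 × 37360 = 12592487 L = 12590 m³.

12590 cubic metres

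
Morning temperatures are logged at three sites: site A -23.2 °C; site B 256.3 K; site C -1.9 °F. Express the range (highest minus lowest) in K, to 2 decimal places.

site B: 256.3 K = -16.850 °C.
site C: -1.9 °F = -18.833 °C.
Spread: (-16.850) − (-23.200) = 6.350 °C.

6.35 K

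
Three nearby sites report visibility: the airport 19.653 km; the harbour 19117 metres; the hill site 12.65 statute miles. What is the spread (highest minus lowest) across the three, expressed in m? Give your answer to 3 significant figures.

the airport: 19.653 km = 19653.00 m.
the hill site: 12.65 SM = 20358.20 m.
Spread: 20358.20 − 19117.00 = 1240 m.

1240 m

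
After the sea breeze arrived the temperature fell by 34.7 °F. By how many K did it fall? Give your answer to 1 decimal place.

19.3 K

Converting a difference, only the 9/5 scale factor applies: ΔK = 34.7 × 0.5556 = 19.3 K.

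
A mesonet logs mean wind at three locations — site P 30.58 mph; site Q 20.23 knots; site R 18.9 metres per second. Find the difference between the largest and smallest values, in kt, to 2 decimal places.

site P: 30.58 mph = 26.5733 kt.
site R: 18.9 m/s = 36.7387 kt.
Spread: 36.7387 − 20.2300 = 16.51 kt.

16.51 kt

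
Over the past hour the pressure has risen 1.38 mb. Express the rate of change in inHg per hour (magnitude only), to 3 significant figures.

1.38 mb / 1 h × 0.02953 inHg/mb = 0.0408 inHg/h.

0.0408 inHg per hour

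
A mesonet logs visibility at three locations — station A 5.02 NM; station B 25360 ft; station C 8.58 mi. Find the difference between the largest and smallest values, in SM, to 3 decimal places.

3.777 SM

station A: 5.02 nmi = 5.77691 SM.
station B: 25360 ft = 4.80303 SM.
Spread: 8.58000 − 4.80303 = 3.777 SM.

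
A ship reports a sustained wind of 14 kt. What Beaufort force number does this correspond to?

Beaufort force 4

14 kt lies in the Beaufort 4 band (moderate breeze, 11–16 kt).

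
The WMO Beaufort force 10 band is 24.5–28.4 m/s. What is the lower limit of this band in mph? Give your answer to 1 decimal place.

54.8 mph

24.5–28.4 m/s × 2.237 = 54.8–63.5 mph.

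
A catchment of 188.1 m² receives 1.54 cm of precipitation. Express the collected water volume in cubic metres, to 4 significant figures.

2.897 cubic metres

Depth: 1.54 cm × 10 = 15.4 mm.
1 mm over 1 m² is 1 L, so volume = 15.4 × 188.1 = 2896.74 L = 2.897 m³.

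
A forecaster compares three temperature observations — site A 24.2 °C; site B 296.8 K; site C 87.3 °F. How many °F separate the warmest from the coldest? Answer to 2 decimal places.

site B: 296.8 K = 23.650 °C.
site C: 87.3 °F = 30.722 °C.
Spread: 30.722 − 23.650 = 7.072 °C = 12.73 °F.

12.73 °F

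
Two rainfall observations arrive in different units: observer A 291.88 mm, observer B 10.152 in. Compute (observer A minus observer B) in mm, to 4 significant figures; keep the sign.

34.02 mm

observer B: 10.152 in = 257.8608 mm.
Difference: 291.8800 − 257.8608 = 34.02 mm.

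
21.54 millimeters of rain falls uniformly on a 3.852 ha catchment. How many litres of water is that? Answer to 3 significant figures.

Area: 3.852 ha = 38520 m².
1 mm over 1 m² is 1 L, so volume = 21.54 × 38520 = 829720.8 L ≈ 830000 L.

830000 litres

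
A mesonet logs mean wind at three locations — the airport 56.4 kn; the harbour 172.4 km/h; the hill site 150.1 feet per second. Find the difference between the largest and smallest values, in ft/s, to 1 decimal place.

the airport: 56.4 kt = 95.192 ft/s.
the harbour: 172.4 km/h = 157.116 ft/s.
Spread: 157.116 − 95.192 = 61.9 ft/s.

61.9 ft/s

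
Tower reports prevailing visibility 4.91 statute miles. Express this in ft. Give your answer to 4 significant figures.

1 SM = 5280 ft, so 4.91 × 5280 = 25920 ft.

25920 ft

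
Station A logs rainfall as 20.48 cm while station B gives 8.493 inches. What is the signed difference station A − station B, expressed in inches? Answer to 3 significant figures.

-0.430 in

station A: 20.48 cm = 8.06299 in.
Difference: 8.06299 − 8.49300 = -0.430 in.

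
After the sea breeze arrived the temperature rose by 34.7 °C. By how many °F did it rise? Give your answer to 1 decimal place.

62.5 °F

A change of 1 °C equals a change of 1.8 °F: Δ°F = 34.7 × 1.8 = 62.5 °F.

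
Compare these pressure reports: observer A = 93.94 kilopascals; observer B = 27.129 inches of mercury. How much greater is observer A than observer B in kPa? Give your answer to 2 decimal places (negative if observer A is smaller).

2.07 kPa

observer B: 27.129 inHg = 91.8693 kPa.
Difference: 93.9400 − 91.8693 = 2.07 kPa.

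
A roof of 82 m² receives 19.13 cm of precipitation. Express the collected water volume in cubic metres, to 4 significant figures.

15.69 cubic metres

Depth: 19.13 cm × 10 = 191.3 mm.
1 mm over 1 m² is 1 L, so volume = 191.3 × 82 = 15686.6 L = 15.69 m³.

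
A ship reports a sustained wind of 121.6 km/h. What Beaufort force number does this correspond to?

121.6 km/h = 33.8 m/s, which is Beaufort 12 (hurricane force, ≥32.7 m/s).

Beaufort force 12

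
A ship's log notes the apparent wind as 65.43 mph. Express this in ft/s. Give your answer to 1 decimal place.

1 mph = 1.46667 ft/s, so 65.43 × 1.46667 = 96.0 ft/s.

96.0 ft/s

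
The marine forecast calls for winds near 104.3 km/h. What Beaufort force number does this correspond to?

104.3 km/h = 29.0 m/s, which is Beaufort 11 (violent storm, 28.5–32.6 m/s).

Beaufort force 11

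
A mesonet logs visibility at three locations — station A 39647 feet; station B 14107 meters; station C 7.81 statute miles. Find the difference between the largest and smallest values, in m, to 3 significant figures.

station A: 39647 ft = 12084.41 m.
station C: 7.81 SM = 12568.98 m.
Spread: 14107.00 − 12084.41 = 2020 m.

2020 m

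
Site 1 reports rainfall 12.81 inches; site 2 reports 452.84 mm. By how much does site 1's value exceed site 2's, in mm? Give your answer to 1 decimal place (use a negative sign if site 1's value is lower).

site 1: 12.81 in = 325.374 mm.
Difference: 325.374 − 452.840 = -127.5 mm.

-127.5 mm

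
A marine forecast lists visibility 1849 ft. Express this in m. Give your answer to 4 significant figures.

563.6 m

1 ft = 0.3048 m, so 1849 × 0.3048 = 563.6 m.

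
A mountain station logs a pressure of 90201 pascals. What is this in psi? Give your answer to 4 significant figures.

1 Pa = 0.000145038 psi, so 90201 × 0.000145038 = 13.08 psi.

13.08 psi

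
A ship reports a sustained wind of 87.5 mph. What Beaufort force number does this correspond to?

Beaufort force 12

87.5 mph = 39.1 m/s, which is Beaufort 12 (hurricane force, ≥32.7 m/s).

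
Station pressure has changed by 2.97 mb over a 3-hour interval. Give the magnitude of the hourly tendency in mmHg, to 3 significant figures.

2.97 mb / 3 h × 0.750062 mmHg/mb = 0.743 mmHg/h.

0.743 mmHg per hour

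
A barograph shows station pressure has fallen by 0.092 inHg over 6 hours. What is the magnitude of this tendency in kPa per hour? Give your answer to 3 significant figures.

0.0519 kPa per hour

0.092 inHg / 6 h × 3.38639 kPa/inHg = 0.0519 kPa/h.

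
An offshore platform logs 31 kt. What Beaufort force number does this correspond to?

31 kt lies in the Beaufort 7 band (near gale, 28–33 kt).

Beaufort force 7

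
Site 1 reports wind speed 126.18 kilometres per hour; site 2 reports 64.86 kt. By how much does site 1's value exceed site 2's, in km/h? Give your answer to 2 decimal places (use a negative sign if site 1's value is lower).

site 2: 64.86 kt = 120.1207 km/h.
Difference: 126.1800 − 120.1207 = 6.06 km/h.

6.06 km/h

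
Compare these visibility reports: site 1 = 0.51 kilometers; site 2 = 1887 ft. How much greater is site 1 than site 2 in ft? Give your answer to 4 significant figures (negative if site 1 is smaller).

site 1: 0.51 km = 1673.228 ft.
Difference: 1673.228 − 1887.000 = -213.8 ft.

-213.8 ft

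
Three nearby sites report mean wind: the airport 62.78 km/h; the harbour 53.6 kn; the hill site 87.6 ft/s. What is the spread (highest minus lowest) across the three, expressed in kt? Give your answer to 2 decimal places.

the airport: 62.78 km/h = 33.8985 kt.
the hill site: 87.6 ft/s = 51.9016 kt.
Spread: 53.6000 − 33.8985 = 19.70 kt.

19.70 kt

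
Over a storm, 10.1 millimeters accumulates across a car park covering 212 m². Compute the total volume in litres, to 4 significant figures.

1 mm over 1 m² is 1 L, so volume = 10.1 × 212 = 2141.2 L ≈ 2141 L.

2141 litres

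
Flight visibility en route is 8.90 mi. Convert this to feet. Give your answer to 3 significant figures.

47000 ft

1 SM = 5280 ft, so 8.90 × 5280 = 47000 ft.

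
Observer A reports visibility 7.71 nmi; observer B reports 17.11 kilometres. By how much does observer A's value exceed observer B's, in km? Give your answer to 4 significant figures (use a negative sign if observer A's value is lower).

observer A: 7.71 nmi = 14.27892 km.
Difference: 14.27892 − 17.11000 = -2.831 km.

-2.831 km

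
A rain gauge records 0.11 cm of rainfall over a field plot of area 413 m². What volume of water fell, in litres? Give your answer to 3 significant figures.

Depth: 0.11 cm × 10 = 1.1 mm.
1 mm over 1 m² is 1 L, so volume = 1.1 × 413 = 454.3 L ≈ 454 L.

454 litres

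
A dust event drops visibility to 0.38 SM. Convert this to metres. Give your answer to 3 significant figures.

612 m

1 SM = 1609.34 m, so 0.38 × 1609.34 = 612 m.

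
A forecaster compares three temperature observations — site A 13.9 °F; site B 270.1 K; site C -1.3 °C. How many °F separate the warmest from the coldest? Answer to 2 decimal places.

site A: 13.9 °F = -10.056 °C.
site B: 270.1 K = -3.050 °C.
Spread: (-1.300) − (-10.056) = 8.756 °C = 15.76 °F.

15.76 °F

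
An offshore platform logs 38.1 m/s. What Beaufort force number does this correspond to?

38.1 m/s lies in the Beaufort 12 band (hurricane force, ≥32.7 m/s).

Beaufort force 12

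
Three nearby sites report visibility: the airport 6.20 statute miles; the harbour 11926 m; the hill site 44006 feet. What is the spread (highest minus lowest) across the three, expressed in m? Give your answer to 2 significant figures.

3400 m

the airport: 6.20 SM = 9977.93 m.
the hill site: 44006 ft = 13413.03 m.
Spread: 13413.03 − 9977.93 = 3400 m.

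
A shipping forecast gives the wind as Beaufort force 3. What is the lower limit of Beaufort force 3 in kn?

7 kt

Beaufort 3 (gentle breeze) spans 7–10 knots.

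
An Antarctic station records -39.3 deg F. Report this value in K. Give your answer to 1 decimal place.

233.5 K

First to °C: -39.61 °C.
Then to K: 233.5 K.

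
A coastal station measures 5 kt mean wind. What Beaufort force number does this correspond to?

Beaufort force 2

5 kt lies in the Beaufort 2 band (light breeze, 4–6 kt).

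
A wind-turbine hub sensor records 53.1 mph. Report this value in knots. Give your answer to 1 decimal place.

46.1 kt

1 mph = 0.868976 kt, so 53.1 × 0.868976 = 46.1 kt.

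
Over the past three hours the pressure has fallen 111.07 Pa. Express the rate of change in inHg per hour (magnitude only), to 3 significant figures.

111.07 Pa / 3 h × 0.0002953 inHg/Pa = 0.0109 inHg/h.

0.0109 inHg per hour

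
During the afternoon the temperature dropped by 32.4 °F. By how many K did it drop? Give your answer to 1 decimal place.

18.0 K

A change of 1 °C equals a change of 1.8 °F: ΔK = 32.4 × 0.5556 = 18.0 K.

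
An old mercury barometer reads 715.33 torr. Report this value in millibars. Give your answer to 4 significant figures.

953.7 mb

1 mmHg = 1.33322 mb, so 715.33 × 1.33322 = 953.7 mb.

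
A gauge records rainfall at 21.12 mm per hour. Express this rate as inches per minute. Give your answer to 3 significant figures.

21.12 mm/hour × 0.0393701 in/mm × 0.0166667 hour/minute = 0.0139 in/minute.

0.0139 in/minute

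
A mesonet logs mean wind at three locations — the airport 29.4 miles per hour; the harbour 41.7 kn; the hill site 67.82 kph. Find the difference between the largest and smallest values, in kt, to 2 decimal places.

16.15 kt

the airport: 29.4 mph = 25.5479 kt.
the hill site: 67.82 km/h = 36.6199 kt.
Spread: 41.7000 − 25.5479 = 16.15 kt.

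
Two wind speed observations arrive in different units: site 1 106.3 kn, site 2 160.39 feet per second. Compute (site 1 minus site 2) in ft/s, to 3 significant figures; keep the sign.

19.0 ft/s

site 1: 106.3 kt = 179.414 ft/s.
Difference: 179.414 − 160.390 = 19.0 ft/s.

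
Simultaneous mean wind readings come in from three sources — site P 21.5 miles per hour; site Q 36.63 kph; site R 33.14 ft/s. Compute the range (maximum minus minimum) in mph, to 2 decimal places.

1.26 mph

site Q: 36.63 km/h = 22.7608 mph.
site R: 33.14 ft/s = 22.5955 mph.
Spread: 22.7608 − 21.5000 = 1.26 mph.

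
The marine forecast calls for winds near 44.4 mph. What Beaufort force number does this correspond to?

Beaufort force 8

44.4 mph = 19.8 m/s, which is Beaufort 8 (gale, 17.2–20.7 m/s).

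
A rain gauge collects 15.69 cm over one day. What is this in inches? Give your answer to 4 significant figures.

6.177 in

1 cm = 0.393701 in, so 15.69 × 0.393701 = 6.177 in.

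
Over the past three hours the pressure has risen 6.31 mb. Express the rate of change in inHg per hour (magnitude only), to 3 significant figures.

0.0621 inHg per hour

6.31 mb / 3 h × 0.02953 inHg/mb = 0.0621 inHg/h.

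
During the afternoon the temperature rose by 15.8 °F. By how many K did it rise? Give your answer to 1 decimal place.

8.8 K

A change of 1 °C equals a change of 1.8 °F: ΔK = 15.8 × 0.5556 = 8.8 K.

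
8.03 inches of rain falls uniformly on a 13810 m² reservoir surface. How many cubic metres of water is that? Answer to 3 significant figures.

Depth: 8.03 in × 25.4 = 203.962 mm.
1 mm over 1 m² is 1 L, so volume = 203.962 × 13810 = 2816715.2 L = 2820 m³.

2820 cubic metres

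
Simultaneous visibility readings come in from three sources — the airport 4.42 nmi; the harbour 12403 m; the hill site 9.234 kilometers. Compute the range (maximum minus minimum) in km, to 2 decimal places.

the airport: 4.42 nmi = 8.1858 km.
the harbour: 12403 m = 12.4030 km.
Spread: 12.4030 − 8.1858 = 4.22 km.

4.22 km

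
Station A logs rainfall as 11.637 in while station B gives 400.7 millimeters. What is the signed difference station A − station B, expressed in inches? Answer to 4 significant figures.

station B: 400.7 mm = 15.77559 in.
Difference: 11.63700 − 15.77559 = -4.139 in.

-4.139 in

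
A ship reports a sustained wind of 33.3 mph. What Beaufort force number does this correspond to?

Beaufort force 7

33.3 mph = 14.9 m/s, which is Beaufort 7 (near gale, 13.9–17.1 m/s).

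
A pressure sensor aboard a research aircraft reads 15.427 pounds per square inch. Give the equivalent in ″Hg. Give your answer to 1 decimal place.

31.4 inHg

1 psi = 2.03602 inHg, so 15.427 × 2.03602 = 31.4 inHg.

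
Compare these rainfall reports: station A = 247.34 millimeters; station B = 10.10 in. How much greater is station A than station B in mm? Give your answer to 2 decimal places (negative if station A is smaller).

-9.20 mm

station B: 10.10 in = 256.5400 mm.
Difference: 247.3400 − 256.5400 = -9.20 mm.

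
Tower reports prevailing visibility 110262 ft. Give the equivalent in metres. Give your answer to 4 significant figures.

33610 m

1 ft = 0.3048 m, so 110262 × 0.3048 = 33610 m.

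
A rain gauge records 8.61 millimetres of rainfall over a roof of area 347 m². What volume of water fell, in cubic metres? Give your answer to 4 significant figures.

2.988 cubic metres

1 mm over 1 m² is 1 L, so volume = 8.61 × 347 = 2987.67 L = 2.988 m³.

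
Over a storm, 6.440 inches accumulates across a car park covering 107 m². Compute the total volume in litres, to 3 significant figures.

Depth: 6.440 in × 25.4 = 163.576 mm.
1 mm over 1 m² is 1 L, so volume = 163.576 × 107 = 17502.632 L ≈ 17500 L.

17500 litres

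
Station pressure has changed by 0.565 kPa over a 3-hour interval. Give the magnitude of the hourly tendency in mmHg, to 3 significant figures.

1.41 mmHg per hour

0.565 kPa / 3 h × 7.50062 mmHg/kPa = 1.41 mmHg/h.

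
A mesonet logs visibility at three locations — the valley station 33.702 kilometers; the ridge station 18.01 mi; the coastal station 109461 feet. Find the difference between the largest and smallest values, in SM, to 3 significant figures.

2.93 SM

the valley station: 33.702 km = 20.9415 SM.
the coastal station: 109461 ft = 20.7312 SM.
Spread: 20.9415 − 18.0100 = 2.93 SM.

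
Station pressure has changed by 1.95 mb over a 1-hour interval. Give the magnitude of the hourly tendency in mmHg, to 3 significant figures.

1.46 mmHg per hour

1.95 mb / 1 h × 0.750062 mmHg/mb = 1.46 mmHg/h.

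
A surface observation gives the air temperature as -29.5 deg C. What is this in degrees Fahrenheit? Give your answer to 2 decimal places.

°F = °C × 9/5 + 32 = -29.5 × 1.8 + 32 = -21.10 °F.

-21.10 °F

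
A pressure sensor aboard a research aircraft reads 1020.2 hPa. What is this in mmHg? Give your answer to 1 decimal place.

1 hPa = 0.750062 mmHg, so 1020.2 × 0.750062 = 765.2 mmHg.

765.2 mmHg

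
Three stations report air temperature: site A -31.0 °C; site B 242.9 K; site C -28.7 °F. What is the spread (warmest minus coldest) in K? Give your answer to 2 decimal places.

3.47 K

site B: 242.9 K = -30.250 °C.
site C: -28.7 °F = -33.722 °C.
Spread: (-30.250) − (-33.722) = 3.472 °C.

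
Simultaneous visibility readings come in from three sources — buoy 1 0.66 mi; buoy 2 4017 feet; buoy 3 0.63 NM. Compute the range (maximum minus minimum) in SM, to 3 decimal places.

0.101 SM

buoy 2: 4017 ft = 0.76080 SM.
buoy 3: 0.63 nmi = 0.72499 SM.
Spread: 0.76080 − 0.66000 = 0.101 SM.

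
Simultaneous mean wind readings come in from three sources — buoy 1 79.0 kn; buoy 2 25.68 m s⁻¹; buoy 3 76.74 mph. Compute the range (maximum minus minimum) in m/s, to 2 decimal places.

14.96 m/s

buoy 1: 79.0 kt = 40.6411 m/s.
buoy 3: 76.74 mph = 34.3058 m/s.
Spread: 40.6411 − 25.6800 = 14.96 m/s.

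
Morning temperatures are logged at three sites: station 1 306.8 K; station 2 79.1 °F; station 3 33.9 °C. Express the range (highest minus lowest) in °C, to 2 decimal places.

7.73 °C

station 1: 306.8 K = 33.650 °C.
station 2: 79.1 °F = 26.167 °C.
Spread: 33.900 − 26.167 = 7.733 °C.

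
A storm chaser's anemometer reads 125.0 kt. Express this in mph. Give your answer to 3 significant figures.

144 mph

1 kt = 1.15078 mph, so 125.0 × 1.15078 = 144 mph.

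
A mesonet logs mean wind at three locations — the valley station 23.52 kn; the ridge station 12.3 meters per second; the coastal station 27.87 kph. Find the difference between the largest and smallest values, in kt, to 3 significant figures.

8.86 kt

the ridge station: 12.3 m/s = 23.9093 kt.
the coastal station: 27.87 km/h = 15.0486 kt.
Spread: 23.9093 − 15.0486 = 8.86 kt.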